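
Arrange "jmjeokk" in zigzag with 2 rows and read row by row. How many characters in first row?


Zigzag "jmjeokk" into 2 rows:
Placing characters:
  'j' => row 0
  'm' => row 1
  'j' => row 0
  'e' => row 1
  'o' => row 0
  'k' => row 1
  'k' => row 0
Rows:
  Row 0: "jjok"
  Row 1: "mek"
First row length: 4

4


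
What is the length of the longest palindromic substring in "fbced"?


Input: "fbced"
Checking substrings for palindromes:
  No multi-char palindromic substrings found
Longest palindromic substring: "f" with length 1

1


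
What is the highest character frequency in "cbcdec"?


Input: cbcdec
Character counts:
  'b': 1
  'c': 3
  'd': 1
  'e': 1
Maximum frequency: 3

3


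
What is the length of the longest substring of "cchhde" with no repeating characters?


Input: "cchhde"
Sliding window (track last position of each char):
  Position 0 ('c'): window [0,0] length 1 -- new best
  Position 1 ('c'): repeat (last at 0), move window start to 1
  Position 1 ('c'): window [1,1] length 1
  Position 2 ('h'): window [1,2] length 2 -- new best
  Position 3 ('h'): repeat (last at 2), move window start to 3
  Position 3 ('h'): window [3,3] length 1
  Position 4 ('d'): window [3,4] length 2
  Position 5 ('e'): window [3,5] length 3 -- new best
Longest substring with no repeats: "hde" with length 3

3


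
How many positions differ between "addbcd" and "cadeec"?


Comparing "addbcd" and "cadeec" position by position:
  Position 0: 'a' vs 'c' => DIFFER
  Position 1: 'd' vs 'a' => DIFFER
  Position 2: 'd' vs 'd' => same
  Position 3: 'b' vs 'e' => DIFFER
  Position 4: 'c' vs 'e' => DIFFER
  Position 5: 'd' vs 'c' => DIFFER
Positions that differ: 5

5


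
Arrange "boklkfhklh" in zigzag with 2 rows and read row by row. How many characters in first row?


Zigzag "boklkfhklh" into 2 rows:
Placing characters:
  'b' => row 0
  'o' => row 1
  'k' => row 0
  'l' => row 1
  'k' => row 0
  'f' => row 1
  'h' => row 0
  'k' => row 1
  'l' => row 0
  'h' => row 1
Rows:
  Row 0: "bkkhl"
  Row 1: "olfkh"
First row length: 5

5


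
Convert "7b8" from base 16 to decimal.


Input: "7b8" in base 16
Positional expansion:
  Digit '7' (value 7) x 16^2 = 1792
  Digit 'b' (value 11) x 16^1 = 176
  Digit '8' (value 8) x 16^0 = 8
Sum = 1976

1976


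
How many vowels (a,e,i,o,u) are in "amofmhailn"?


Input: amofmhailn
Checking each character:
  'a' at position 0: vowel (running total: 1)
  'm' at position 1: consonant
  'o' at position 2: vowel (running total: 2)
  'f' at position 3: consonant
  'm' at position 4: consonant
  'h' at position 5: consonant
  'a' at position 6: vowel (running total: 3)
  'i' at position 7: vowel (running total: 4)
  'l' at position 8: consonant
  'n' at position 9: consonant
Total vowels: 4

4


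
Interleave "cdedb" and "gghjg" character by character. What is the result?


Interleaving "cdedb" and "gghjg":
  Position 0: 'c' from first, 'g' from second => "cg"
  Position 1: 'd' from first, 'g' from second => "dg"
  Position 2: 'e' from first, 'h' from second => "eh"
  Position 3: 'd' from first, 'j' from second => "dj"
  Position 4: 'b' from first, 'g' from second => "bg"
Result: cgdgehdjbg

cgdgehdjbg


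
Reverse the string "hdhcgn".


Input: hdhcgn
Reading characters right to left:
  Position 5: 'n'
  Position 4: 'g'
  Position 3: 'c'
  Position 2: 'h'
  Position 1: 'd'
  Position 0: 'h'
Reversed: ngchdh

ngchdh


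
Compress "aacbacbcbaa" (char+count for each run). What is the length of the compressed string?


Input: aacbacbcbaa
Runs:
  'a' x 2 => "a2"
  'c' x 1 => "c1"
  'b' x 1 => "b1"
  'a' x 1 => "a1"
  'c' x 1 => "c1"
  'b' x 1 => "b1"
  'c' x 1 => "c1"
  'b' x 1 => "b1"
  'a' x 2 => "a2"
Compressed: "a2c1b1a1c1b1c1b1a2"
Compressed length: 18

18


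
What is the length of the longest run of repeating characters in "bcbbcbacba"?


Input: "bcbbcbacba"
Scanning for longest run:
  Position 1 ('c'): new char, reset run to 1
  Position 2 ('b'): new char, reset run to 1
  Position 3 ('b'): continues run of 'b', length=2
  Position 4 ('c'): new char, reset run to 1
  Position 5 ('b'): new char, reset run to 1
  Position 6 ('a'): new char, reset run to 1
  Position 7 ('c'): new char, reset run to 1
  Position 8 ('b'): new char, reset run to 1
  Position 9 ('a'): new char, reset run to 1
Longest run: 'b' with length 2

2


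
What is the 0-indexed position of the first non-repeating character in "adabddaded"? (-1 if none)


Input: adabddaded
Character frequencies:
  'a': 3
  'b': 1
  'd': 5
  'e': 1
Scanning left to right for freq == 1:
  Position 0 ('a'): freq=3, skip
  Position 1 ('d'): freq=5, skip
  Position 2 ('a'): freq=3, skip
  Position 3 ('b'): unique! => answer = 3

3


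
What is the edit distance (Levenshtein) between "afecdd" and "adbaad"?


Computing edit distance: "afecdd" -> "adbaad"
DP table:
           a    d    b    a    a    d
      0    1    2    3    4    5    6
  a   1    0    1    2    3    4    5
  f   2    1    1    2    3    4    5
  e   3    2    2    2    3    4    5
  c   4    3    3    3    3    4    5
  d   5    4    3    4    4    4    4
  d   6    5    4    4    5    5    4
Edit distance = dp[6][6] = 4

4


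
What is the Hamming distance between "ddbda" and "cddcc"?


Comparing "ddbda" and "cddcc" position by position:
  Position 0: 'd' vs 'c' => differ
  Position 1: 'd' vs 'd' => same
  Position 2: 'b' vs 'd' => differ
  Position 3: 'd' vs 'c' => differ
  Position 4: 'a' vs 'c' => differ
Total differences (Hamming distance): 4

4


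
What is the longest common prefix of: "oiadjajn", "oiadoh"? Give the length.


Words: oiadjajn, oiadoh
  Position 0: all 'o' => match
  Position 1: all 'i' => match
  Position 2: all 'a' => match
  Position 3: all 'd' => match
  Position 4: ('j', 'o') => mismatch, stop
LCP = "oiad" (length 4)

4


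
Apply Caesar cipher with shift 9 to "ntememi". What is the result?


Caesar cipher: shift "ntememi" by 9
  'n' (pos 13) + 9 = pos 22 = 'w'
  't' (pos 19) + 9 = pos 2 = 'c'
  'e' (pos 4) + 9 = pos 13 = 'n'
  'm' (pos 12) + 9 = pos 21 = 'v'
  'e' (pos 4) + 9 = pos 13 = 'n'
  'm' (pos 12) + 9 = pos 21 = 'v'
  'i' (pos 8) + 9 = pos 17 = 'r'
Result: wcnvnvr

wcnvnvr


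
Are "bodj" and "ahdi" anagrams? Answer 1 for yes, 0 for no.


Strings: "bodj", "ahdi"
Sorted first:  bdjo
Sorted second: adhi
Differ at position 0: 'b' vs 'a' => not anagrams

0


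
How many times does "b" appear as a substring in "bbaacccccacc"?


Searching for "b" in "bbaacccccacc"
Scanning each position:
  Position 0: "b" => MATCH
  Position 1: "b" => MATCH
  Position 2: "a" => no
  Position 3: "a" => no
  Position 4: "c" => no
  Position 5: "c" => no
  Position 6: "c" => no
  Position 7: "c" => no
  Position 8: "c" => no
  Position 9: "a" => no
  Position 10: "c" => no
  Position 11: "c" => no
Total occurrences: 2

2


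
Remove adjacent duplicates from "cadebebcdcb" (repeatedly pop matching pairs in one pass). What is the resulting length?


Input: cadebebcdcb
Stack-based adjacent duplicate removal:
  Read 'c': push. Stack: c
  Read 'a': push. Stack: ca
  Read 'd': push. Stack: cad
  Read 'e': push. Stack: cade
  Read 'b': push. Stack: cadeb
  Read 'e': push. Stack: cadebe
  Read 'b': push. Stack: cadebeb
  Read 'c': push. Stack: cadebebc
  Read 'd': push. Stack: cadebebcd
  Read 'c': push. Stack: cadebebcdc
  Read 'b': push. Stack: cadebebcdcb
Final stack: "cadebebcdcb" (length 11)

11


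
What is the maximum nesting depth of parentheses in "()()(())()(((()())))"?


Input: "()()(())()(((()())))"
Tracking depth:
  Position 0 '(': depth becomes 1
  Position 1 ')': depth becomes 0
  Position 2 '(': depth becomes 1
  Position 3 ')': depth becomes 0
  Position 4 '(': depth becomes 1
  Position 5 '(': depth becomes 2
  Position 6 ')': depth becomes 1
  Position 7 ')': depth becomes 0
  Position 8 '(': depth becomes 1
  Position 9 ')': depth becomes 0
  Position 10 '(': depth becomes 1
  Position 11 '(': depth becomes 2
  Position 12 '(': depth becomes 3
  Position 13 '(': depth becomes 4
  Position 14 ')': depth becomes 3
  Position 15 '(': depth becomes 4
  Position 16 ')': depth becomes 3
  Position 17 ')': depth becomes 2
  Position 18 ')': depth becomes 1
  Position 19 ')': depth becomes 0
Maximum depth reached: 4

4


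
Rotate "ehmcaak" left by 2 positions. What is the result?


Input: "ehmcaak", rotate left by 2
First 2 characters: "eh"
Remaining characters: "mcaak"
Concatenate remaining + first: "mcaak" + "eh" = "mcaakeh"

mcaakeh


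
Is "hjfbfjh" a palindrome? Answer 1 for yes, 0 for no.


Input: hjfbfjh
Reversed: hjfbfjh
  Compare pos 0 ('h') with pos 6 ('h'): match
  Compare pos 1 ('j') with pos 5 ('j'): match
  Compare pos 2 ('f') with pos 4 ('f'): match
Result: palindrome

1


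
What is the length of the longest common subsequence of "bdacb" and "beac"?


LCS of "bdacb" and "beac"
DP table:
           b    e    a    c
      0    0    0    0    0
  b   0    1    1    1    1
  d   0    1    1    1    1
  a   0    1    1    2    2
  c   0    1    1    2    3
  b   0    1    1    2    3
LCS length = dp[5][4] = 3

3


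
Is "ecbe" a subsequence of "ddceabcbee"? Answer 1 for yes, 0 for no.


Check if "ecbe" is a subsequence of "ddceabcbee"
Greedy scan:
  Position 0 ('d'): no match needed
  Position 1 ('d'): no match needed
  Position 2 ('c'): no match needed
  Position 3 ('e'): matches sub[0] = 'e'
  Position 4 ('a'): no match needed
  Position 5 ('b'): no match needed
  Position 6 ('c'): matches sub[1] = 'c'
  Position 7 ('b'): matches sub[2] = 'b'
  Position 8 ('e'): matches sub[3] = 'e'
  Position 9 ('e'): no match needed
All 4 characters matched => is a subsequence

1


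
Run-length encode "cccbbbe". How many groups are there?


Input: cccbbbe
Scanning for consecutive runs:
  Group 1: 'c' x 3 (positions 0-2)
  Group 2: 'b' x 3 (positions 3-5)
  Group 3: 'e' x 1 (positions 6-6)
Total groups: 3

3


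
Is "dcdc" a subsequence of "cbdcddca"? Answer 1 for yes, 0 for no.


Check if "dcdc" is a subsequence of "cbdcddca"
Greedy scan:
  Position 0 ('c'): no match needed
  Position 1 ('b'): no match needed
  Position 2 ('d'): matches sub[0] = 'd'
  Position 3 ('c'): matches sub[1] = 'c'
  Position 4 ('d'): matches sub[2] = 'd'
  Position 5 ('d'): no match needed
  Position 6 ('c'): matches sub[3] = 'c'
  Position 7 ('a'): no match needed
All 4 characters matched => is a subsequence

1


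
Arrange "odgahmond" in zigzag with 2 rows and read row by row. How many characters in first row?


Zigzag "odgahmond" into 2 rows:
Placing characters:
  'o' => row 0
  'd' => row 1
  'g' => row 0
  'a' => row 1
  'h' => row 0
  'm' => row 1
  'o' => row 0
  'n' => row 1
  'd' => row 0
Rows:
  Row 0: "oghod"
  Row 1: "damn"
First row length: 5

5


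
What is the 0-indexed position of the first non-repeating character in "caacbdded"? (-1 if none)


Input: caacbdded
Character frequencies:
  'a': 2
  'b': 1
  'c': 2
  'd': 3
  'e': 1
Scanning left to right for freq == 1:
  Position 0 ('c'): freq=2, skip
  Position 1 ('a'): freq=2, skip
  Position 2 ('a'): freq=2, skip
  Position 3 ('c'): freq=2, skip
  Position 4 ('b'): unique! => answer = 4

4


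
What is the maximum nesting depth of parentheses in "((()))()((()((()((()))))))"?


Input: "((()))()((()((()((()))))))"
Tracking depth:
  Position 0 '(': depth becomes 1
  Position 1 '(': depth becomes 2
  Position 2 '(': depth becomes 3
  Position 3 ')': depth becomes 2
  Position 4 ')': depth becomes 1
  Position 5 ')': depth becomes 0
  Position 6 '(': depth becomes 1
  Position 7 ')': depth becomes 0
  Position 8 '(': depth becomes 1
  Position 9 '(': depth becomes 2
  Position 10 '(': depth becomes 3
  Position 11 ')': depth becomes 2
  Position 12 '(': depth becomes 3
  Position 13 '(': depth becomes 4
  Position 14 '(': depth becomes 5
  Position 15 ')': depth becomes 4
  Position 16 '(': depth becomes 5
  Position 17 '(': depth becomes 6
  Position 18 '(': depth becomes 7
  Position 19 ')': depth becomes 6
  Position 20 ')': depth becomes 5
  Position 21 ')': depth becomes 4
  Position 22 ')': depth becomes 3
  Position 23 ')': depth becomes 2
  Position 24 ')': depth becomes 1
  Position 25 ')': depth becomes 0
Maximum depth reached: 7

7


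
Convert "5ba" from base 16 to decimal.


Input: "5ba" in base 16
Positional expansion:
  Digit '5' (value 5) x 16^2 = 1280
  Digit 'b' (value 11) x 16^1 = 176
  Digit 'a' (value 10) x 16^0 = 10
Sum = 1466

1466


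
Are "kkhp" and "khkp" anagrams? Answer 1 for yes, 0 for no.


Strings: "kkhp", "khkp"
Sorted first:  hkkp
Sorted second: hkkp
Sorted forms match => anagrams

1


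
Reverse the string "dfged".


Input: dfged
Reading characters right to left:
  Position 4: 'd'
  Position 3: 'e'
  Position 2: 'g'
  Position 1: 'f'
  Position 0: 'd'
Reversed: degfd

degfd


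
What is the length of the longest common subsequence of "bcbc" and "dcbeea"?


LCS of "bcbc" and "dcbeea"
DP table:
           d    c    b    e    e    a
      0    0    0    0    0    0    0
  b   0    0    0    1    1    1    1
  c   0    0    1    1    1    1    1
  b   0    0    1    2    2    2    2
  c   0    0    1    2    2    2    2
LCS length = dp[4][6] = 2

2


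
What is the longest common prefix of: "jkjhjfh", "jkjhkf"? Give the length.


Words: jkjhjfh, jkjhkf
  Position 0: all 'j' => match
  Position 1: all 'k' => match
  Position 2: all 'j' => match
  Position 3: all 'h' => match
  Position 4: ('j', 'k') => mismatch, stop
LCP = "jkjh" (length 4)

4


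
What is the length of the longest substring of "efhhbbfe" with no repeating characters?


Input: "efhhbbfe"
Sliding window (track last position of each char):
  Position 0 ('e'): window [0,0] length 1 -- new best
  Position 1 ('f'): window [0,1] length 2 -- new best
  Position 2 ('h'): window [0,2] length 3 -- new best
  Position 3 ('h'): repeat (last at 2), move window start to 3
  Position 3 ('h'): window [3,3] length 1
  Position 4 ('b'): window [3,4] length 2
  Position 5 ('b'): repeat (last at 4), move window start to 5
  Position 5 ('b'): window [5,5] length 1
  Position 6 ('f'): window [5,6] length 2
  Position 7 ('e'): window [5,7] length 3
Longest substring with no repeats: "efh" with length 3

3


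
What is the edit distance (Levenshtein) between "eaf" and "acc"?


Computing edit distance: "eaf" -> "acc"
DP table:
           a    c    c
      0    1    2    3
  e   1    1    2    3
  a   2    1    2    3
  f   3    2    2    3
Edit distance = dp[3][3] = 3

3


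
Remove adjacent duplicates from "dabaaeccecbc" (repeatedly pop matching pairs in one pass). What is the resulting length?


Input: dabaaeccecbc
Stack-based adjacent duplicate removal:
  Read 'd': push. Stack: d
  Read 'a': push. Stack: da
  Read 'b': push. Stack: dab
  Read 'a': push. Stack: daba
  Read 'a': matches stack top 'a' => pop. Stack: dab
  Read 'e': push. Stack: dabe
  Read 'c': push. Stack: dabec
  Read 'c': matches stack top 'c' => pop. Stack: dabe
  Read 'e': matches stack top 'e' => pop. Stack: dab
  Read 'c': push. Stack: dabc
  Read 'b': push. Stack: dabcb
  Read 'c': push. Stack: dabcbc
Final stack: "dabcbc" (length 6)

6


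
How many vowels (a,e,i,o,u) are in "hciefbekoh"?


Input: hciefbekoh
Checking each character:
  'h' at position 0: consonant
  'c' at position 1: consonant
  'i' at position 2: vowel (running total: 1)
  'e' at position 3: vowel (running total: 2)
  'f' at position 4: consonant
  'b' at position 5: consonant
  'e' at position 6: vowel (running total: 3)
  'k' at position 7: consonant
  'o' at position 8: vowel (running total: 4)
  'h' at position 9: consonant
Total vowels: 4

4


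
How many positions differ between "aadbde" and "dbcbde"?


Comparing "aadbde" and "dbcbde" position by position:
  Position 0: 'a' vs 'd' => DIFFER
  Position 1: 'a' vs 'b' => DIFFER
  Position 2: 'd' vs 'c' => DIFFER
  Position 3: 'b' vs 'b' => same
  Position 4: 'd' vs 'd' => same
  Position 5: 'e' vs 'e' => same
Positions that differ: 3

3


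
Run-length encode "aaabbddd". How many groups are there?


Input: aaabbddd
Scanning for consecutive runs:
  Group 1: 'a' x 3 (positions 0-2)
  Group 2: 'b' x 2 (positions 3-4)
  Group 3: 'd' x 3 (positions 5-7)
Total groups: 3

3


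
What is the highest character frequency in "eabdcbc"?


Input: eabdcbc
Character counts:
  'a': 1
  'b': 2
  'c': 2
  'd': 1
  'e': 1
Maximum frequency: 2

2


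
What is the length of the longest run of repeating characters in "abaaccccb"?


Input: "abaaccccb"
Scanning for longest run:
  Position 1 ('b'): new char, reset run to 1
  Position 2 ('a'): new char, reset run to 1
  Position 3 ('a'): continues run of 'a', length=2
  Position 4 ('c'): new char, reset run to 1
  Position 5 ('c'): continues run of 'c', length=2
  Position 6 ('c'): continues run of 'c', length=3
  Position 7 ('c'): continues run of 'c', length=4
  Position 8 ('b'): new char, reset run to 1
Longest run: 'c' with length 4

4


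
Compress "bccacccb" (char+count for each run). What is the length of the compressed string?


Input: bccacccb
Runs:
  'b' x 1 => "b1"
  'c' x 2 => "c2"
  'a' x 1 => "a1"
  'c' x 3 => "c3"
  'b' x 1 => "b1"
Compressed: "b1c2a1c3b1"
Compressed length: 10

10


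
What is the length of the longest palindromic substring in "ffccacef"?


Input: "ffccacef"
Checking substrings for palindromes:
  [3:6] "cac" (len 3) => palindrome
  [0:2] "ff" (len 2) => palindrome
  [2:4] "cc" (len 2) => palindrome
Longest palindromic substring: "cac" with length 3

3


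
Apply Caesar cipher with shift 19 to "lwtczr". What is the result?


Caesar cipher: shift "lwtczr" by 19
  'l' (pos 11) + 19 = pos 4 = 'e'
  'w' (pos 22) + 19 = pos 15 = 'p'
  't' (pos 19) + 19 = pos 12 = 'm'
  'c' (pos 2) + 19 = pos 21 = 'v'
  'z' (pos 25) + 19 = pos 18 = 's'
  'r' (pos 17) + 19 = pos 10 = 'k'
Result: epmvsk

epmvsk


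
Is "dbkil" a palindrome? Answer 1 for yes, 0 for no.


Input: dbkil
Reversed: likbd
  Compare pos 0 ('d') with pos 4 ('l'): MISMATCH
  Compare pos 1 ('b') with pos 3 ('i'): MISMATCH
Result: not a palindrome

0


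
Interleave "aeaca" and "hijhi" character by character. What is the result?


Interleaving "aeaca" and "hijhi":
  Position 0: 'a' from first, 'h' from second => "ah"
  Position 1: 'e' from first, 'i' from second => "ei"
  Position 2: 'a' from first, 'j' from second => "aj"
  Position 3: 'c' from first, 'h' from second => "ch"
  Position 4: 'a' from first, 'i' from second => "ai"
Result: aheiajchai

aheiajchai


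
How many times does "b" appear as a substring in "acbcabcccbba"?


Searching for "b" in "acbcabcccbba"
Scanning each position:
  Position 0: "a" => no
  Position 1: "c" => no
  Position 2: "b" => MATCH
  Position 3: "c" => no
  Position 4: "a" => no
  Position 5: "b" => MATCH
  Position 6: "c" => no
  Position 7: "c" => no
  Position 8: "c" => no
  Position 9: "b" => MATCH
  Position 10: "b" => MATCH
  Position 11: "a" => no
Total occurrences: 4

4


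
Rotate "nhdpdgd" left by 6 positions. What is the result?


Input: "nhdpdgd", rotate left by 6
First 6 characters: "nhdpdg"
Remaining characters: "d"
Concatenate remaining + first: "d" + "nhdpdg" = "dnhdpdg"

dnhdpdg


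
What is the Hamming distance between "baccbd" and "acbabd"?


Comparing "baccbd" and "acbabd" position by position:
  Position 0: 'b' vs 'a' => differ
  Position 1: 'a' vs 'c' => differ
  Position 2: 'c' vs 'b' => differ
  Position 3: 'c' vs 'a' => differ
  Position 4: 'b' vs 'b' => same
  Position 5: 'd' vs 'd' => same
Total differences (Hamming distance): 4

4


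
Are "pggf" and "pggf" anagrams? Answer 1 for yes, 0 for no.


Strings: "pggf", "pggf"
Sorted first:  fggp
Sorted second: fggp
Sorted forms match => anagrams

1


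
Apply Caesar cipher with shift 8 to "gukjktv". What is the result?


Caesar cipher: shift "gukjktv" by 8
  'g' (pos 6) + 8 = pos 14 = 'o'
  'u' (pos 20) + 8 = pos 2 = 'c'
  'k' (pos 10) + 8 = pos 18 = 's'
  'j' (pos 9) + 8 = pos 17 = 'r'
  'k' (pos 10) + 8 = pos 18 = 's'
  't' (pos 19) + 8 = pos 1 = 'b'
  'v' (pos 21) + 8 = pos 3 = 'd'
Result: ocsrsbd

ocsrsbd


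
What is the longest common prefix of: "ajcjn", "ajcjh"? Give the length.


Words: ajcjn, ajcjh
  Position 0: all 'a' => match
  Position 1: all 'j' => match
  Position 2: all 'c' => match
  Position 3: all 'j' => match
  Position 4: ('n', 'h') => mismatch, stop
LCP = "ajcj" (length 4)

4


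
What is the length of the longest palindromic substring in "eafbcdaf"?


Input: "eafbcdaf"
Checking substrings for palindromes:
  No multi-char palindromic substrings found
Longest palindromic substring: "e" with length 1

1


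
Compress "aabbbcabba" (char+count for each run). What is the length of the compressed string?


Input: aabbbcabba
Runs:
  'a' x 2 => "a2"
  'b' x 3 => "b3"
  'c' x 1 => "c1"
  'a' x 1 => "a1"
  'b' x 2 => "b2"
  'a' x 1 => "a1"
Compressed: "a2b3c1a1b2a1"
Compressed length: 12

12


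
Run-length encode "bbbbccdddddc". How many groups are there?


Input: bbbbccdddddc
Scanning for consecutive runs:
  Group 1: 'b' x 4 (positions 0-3)
  Group 2: 'c' x 2 (positions 4-5)
  Group 3: 'd' x 5 (positions 6-10)
  Group 4: 'c' x 1 (positions 11-11)
Total groups: 4

4


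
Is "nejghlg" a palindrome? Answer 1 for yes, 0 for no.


Input: nejghlg
Reversed: glhgjen
  Compare pos 0 ('n') with pos 6 ('g'): MISMATCH
  Compare pos 1 ('e') with pos 5 ('l'): MISMATCH
  Compare pos 2 ('j') with pos 4 ('h'): MISMATCH
Result: not a palindrome

0


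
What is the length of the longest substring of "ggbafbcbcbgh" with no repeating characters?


Input: "ggbafbcbcbgh"
Sliding window (track last position of each char):
  Position 0 ('g'): window [0,0] length 1 -- new best
  Position 1 ('g'): repeat (last at 0), move window start to 1
  Position 1 ('g'): window [1,1] length 1
  Position 2 ('b'): window [1,2] length 2 -- new best
  Position 3 ('a'): window [1,3] length 3 -- new best
  Position 4 ('f'): window [1,4] length 4 -- new best
  Position 5 ('b'): repeat (last at 2), move window start to 3
  Position 5 ('b'): window [3,5] length 3
  Position 6 ('c'): window [3,6] length 4
  Position 7 ('b'): repeat (last at 5), move window start to 6
  Position 7 ('b'): window [6,7] length 2
  Position 8 ('c'): repeat (last at 6), move window start to 7
  Position 8 ('c'): window [7,8] length 2
  Position 9 ('b'): repeat (last at 7), move window start to 8
  Position 9 ('b'): window [8,9] length 2
  Position 10 ('g'): window [8,10] length 3
  Position 11 ('h'): window [8,11] length 4
Longest substring with no repeats: "gbaf" with length 4

4


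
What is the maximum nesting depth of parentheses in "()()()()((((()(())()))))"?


Input: "()()()()((((()(())()))))"
Tracking depth:
  Position 0 '(': depth becomes 1
  Position 1 ')': depth becomes 0
  Position 2 '(': depth becomes 1
  Position 3 ')': depth becomes 0
  Position 4 '(': depth becomes 1
  Position 5 ')': depth becomes 0
  Position 6 '(': depth becomes 1
  Position 7 ')': depth becomes 0
  Position 8 '(': depth becomes 1
  Position 9 '(': depth becomes 2
  Position 10 '(': depth becomes 3
  Position 11 '(': depth becomes 4
  Position 12 '(': depth becomes 5
  Position 13 ')': depth becomes 4
  Position 14 '(': depth becomes 5
  Position 15 '(': depth becomes 6
  Position 16 ')': depth becomes 5
  Position 17 ')': depth becomes 4
  Position 18 '(': depth becomes 5
  Position 19 ')': depth becomes 4
  Position 20 ')': depth becomes 3
  Position 21 ')': depth becomes 2
  Position 22 ')': depth becomes 1
  Position 23 ')': depth becomes 0
Maximum depth reached: 6

6


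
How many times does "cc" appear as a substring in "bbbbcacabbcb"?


Searching for "cc" in "bbbbcacabbcb"
Scanning each position:
  Position 0: "bb" => no
  Position 1: "bb" => no
  Position 2: "bb" => no
  Position 3: "bc" => no
  Position 4: "ca" => no
  Position 5: "ac" => no
  Position 6: "ca" => no
  Position 7: "ab" => no
  Position 8: "bb" => no
  Position 9: "bc" => no
  Position 10: "cb" => no
Total occurrences: 0

0


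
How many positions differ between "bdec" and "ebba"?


Comparing "bdec" and "ebba" position by position:
  Position 0: 'b' vs 'e' => DIFFER
  Position 1: 'd' vs 'b' => DIFFER
  Position 2: 'e' vs 'b' => DIFFER
  Position 3: 'c' vs 'a' => DIFFER
Positions that differ: 4

4


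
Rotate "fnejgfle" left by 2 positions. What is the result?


Input: "fnejgfle", rotate left by 2
First 2 characters: "fn"
Remaining characters: "ejgfle"
Concatenate remaining + first: "ejgfle" + "fn" = "ejgflefn"

ejgflefn


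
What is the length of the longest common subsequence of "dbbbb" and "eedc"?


LCS of "dbbbb" and "eedc"
DP table:
           e    e    d    c
      0    0    0    0    0
  d   0    0    0    1    1
  b   0    0    0    1    1
  b   0    0    0    1    1
  b   0    0    0    1    1
  b   0    0    0    1    1
LCS length = dp[5][4] = 1

1


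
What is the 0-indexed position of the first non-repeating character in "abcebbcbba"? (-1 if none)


Input: abcebbcbba
Character frequencies:
  'a': 2
  'b': 5
  'c': 2
  'e': 1
Scanning left to right for freq == 1:
  Position 0 ('a'): freq=2, skip
  Position 1 ('b'): freq=5, skip
  Position 2 ('c'): freq=2, skip
  Position 3 ('e'): unique! => answer = 3

3


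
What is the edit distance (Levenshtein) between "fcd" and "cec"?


Computing edit distance: "fcd" -> "cec"
DP table:
           c    e    c
      0    1    2    3
  f   1    1    2    3
  c   2    1    2    2
  d   3    2    2    3
Edit distance = dp[3][3] = 3

3


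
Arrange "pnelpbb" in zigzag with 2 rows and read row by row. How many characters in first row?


Zigzag "pnelpbb" into 2 rows:
Placing characters:
  'p' => row 0
  'n' => row 1
  'e' => row 0
  'l' => row 1
  'p' => row 0
  'b' => row 1
  'b' => row 0
Rows:
  Row 0: "pepb"
  Row 1: "nlb"
First row length: 4

4


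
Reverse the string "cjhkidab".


Input: cjhkidab
Reading characters right to left:
  Position 7: 'b'
  Position 6: 'a'
  Position 5: 'd'
  Position 4: 'i'
  Position 3: 'k'
  Position 2: 'h'
  Position 1: 'j'
  Position 0: 'c'
Reversed: badikhjc

badikhjc


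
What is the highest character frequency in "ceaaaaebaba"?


Input: ceaaaaebaba
Character counts:
  'a': 6
  'b': 2
  'c': 1
  'e': 2
Maximum frequency: 6

6


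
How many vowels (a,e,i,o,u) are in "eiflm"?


Input: eiflm
Checking each character:
  'e' at position 0: vowel (running total: 1)
  'i' at position 1: vowel (running total: 2)
  'f' at position 2: consonant
  'l' at position 3: consonant
  'm' at position 4: consonant
Total vowels: 2

2


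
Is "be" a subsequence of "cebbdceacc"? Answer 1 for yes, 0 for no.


Check if "be" is a subsequence of "cebbdceacc"
Greedy scan:
  Position 0 ('c'): no match needed
  Position 1 ('e'): no match needed
  Position 2 ('b'): matches sub[0] = 'b'
  Position 3 ('b'): no match needed
  Position 4 ('d'): no match needed
  Position 5 ('c'): no match needed
  Position 6 ('e'): matches sub[1] = 'e'
  Position 7 ('a'): no match needed
  Position 8 ('c'): no match needed
  Position 9 ('c'): no match needed
All 2 characters matched => is a subsequence

1


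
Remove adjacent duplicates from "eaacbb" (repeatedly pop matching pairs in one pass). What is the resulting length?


Input: eaacbb
Stack-based adjacent duplicate removal:
  Read 'e': push. Stack: e
  Read 'a': push. Stack: ea
  Read 'a': matches stack top 'a' => pop. Stack: e
  Read 'c': push. Stack: ec
  Read 'b': push. Stack: ecb
  Read 'b': matches stack top 'b' => pop. Stack: ec
Final stack: "ec" (length 2)

2


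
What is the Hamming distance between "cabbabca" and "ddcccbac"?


Comparing "cabbabca" and "ddcccbac" position by position:
  Position 0: 'c' vs 'd' => differ
  Position 1: 'a' vs 'd' => differ
  Position 2: 'b' vs 'c' => differ
  Position 3: 'b' vs 'c' => differ
  Position 4: 'a' vs 'c' => differ
  Position 5: 'b' vs 'b' => same
  Position 6: 'c' vs 'a' => differ
  Position 7: 'a' vs 'c' => differ
Total differences (Hamming distance): 7

7


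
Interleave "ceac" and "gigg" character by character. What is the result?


Interleaving "ceac" and "gigg":
  Position 0: 'c' from first, 'g' from second => "cg"
  Position 1: 'e' from first, 'i' from second => "ei"
  Position 2: 'a' from first, 'g' from second => "ag"
  Position 3: 'c' from first, 'g' from second => "cg"
Result: cgeiagcg

cgeiagcg


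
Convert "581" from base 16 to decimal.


Input: "581" in base 16
Positional expansion:
  Digit '5' (value 5) x 16^2 = 1280
  Digit '8' (value 8) x 16^1 = 128
  Digit '1' (value 1) x 16^0 = 1
Sum = 1409

1409


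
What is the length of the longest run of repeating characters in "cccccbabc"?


Input: "cccccbabc"
Scanning for longest run:
  Position 1 ('c'): continues run of 'c', length=2
  Position 2 ('c'): continues run of 'c', length=3
  Position 3 ('c'): continues run of 'c', length=4
  Position 4 ('c'): continues run of 'c', length=5
  Position 5 ('b'): new char, reset run to 1
  Position 6 ('a'): new char, reset run to 1
  Position 7 ('b'): new char, reset run to 1
  Position 8 ('c'): new char, reset run to 1
Longest run: 'c' with length 5

5


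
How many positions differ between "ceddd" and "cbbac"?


Comparing "ceddd" and "cbbac" position by position:
  Position 0: 'c' vs 'c' => same
  Position 1: 'e' vs 'b' => DIFFER
  Position 2: 'd' vs 'b' => DIFFER
  Position 3: 'd' vs 'a' => DIFFER
  Position 4: 'd' vs 'c' => DIFFER
Positions that differ: 4

4


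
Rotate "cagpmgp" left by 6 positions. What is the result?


Input: "cagpmgp", rotate left by 6
First 6 characters: "cagpmg"
Remaining characters: "p"
Concatenate remaining + first: "p" + "cagpmg" = "pcagpmg"

pcagpmg


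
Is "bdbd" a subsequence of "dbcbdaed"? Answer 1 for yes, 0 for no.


Check if "bdbd" is a subsequence of "dbcbdaed"
Greedy scan:
  Position 0 ('d'): no match needed
  Position 1 ('b'): matches sub[0] = 'b'
  Position 2 ('c'): no match needed
  Position 3 ('b'): no match needed
  Position 4 ('d'): matches sub[1] = 'd'
  Position 5 ('a'): no match needed
  Position 6 ('e'): no match needed
  Position 7 ('d'): no match needed
Only matched 2/4 characters => not a subsequence

0


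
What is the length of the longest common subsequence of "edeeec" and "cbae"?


LCS of "edeeec" and "cbae"
DP table:
           c    b    a    e
      0    0    0    0    0
  e   0    0    0    0    1
  d   0    0    0    0    1
  e   0    0    0    0    1
  e   0    0    0    0    1
  e   0    0    0    0    1
  c   0    1    1    1    1
LCS length = dp[6][4] = 1

1


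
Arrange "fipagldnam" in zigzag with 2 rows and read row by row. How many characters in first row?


Zigzag "fipagldnam" into 2 rows:
Placing characters:
  'f' => row 0
  'i' => row 1
  'p' => row 0
  'a' => row 1
  'g' => row 0
  'l' => row 1
  'd' => row 0
  'n' => row 1
  'a' => row 0
  'm' => row 1
Rows:
  Row 0: "fpgda"
  Row 1: "ialnm"
First row length: 5

5


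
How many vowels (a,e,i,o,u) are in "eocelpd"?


Input: eocelpd
Checking each character:
  'e' at position 0: vowel (running total: 1)
  'o' at position 1: vowel (running total: 2)
  'c' at position 2: consonant
  'e' at position 3: vowel (running total: 3)
  'l' at position 4: consonant
  'p' at position 5: consonant
  'd' at position 6: consonant
Total vowels: 3

3


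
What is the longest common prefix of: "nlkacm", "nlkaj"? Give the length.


Words: nlkacm, nlkaj
  Position 0: all 'n' => match
  Position 1: all 'l' => match
  Position 2: all 'k' => match
  Position 3: all 'a' => match
  Position 4: ('c', 'j') => mismatch, stop
LCP = "nlka" (length 4)

4


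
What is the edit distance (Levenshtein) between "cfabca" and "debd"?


Computing edit distance: "cfabca" -> "debd"
DP table:
           d    e    b    d
      0    1    2    3    4
  c   1    1    2    3    4
  f   2    2    2    3    4
  a   3    3    3    3    4
  b   4    4    4    3    4
  c   5    5    5    4    4
  a   6    6    6    5    5
Edit distance = dp[6][4] = 5

5


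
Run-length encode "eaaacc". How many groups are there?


Input: eaaacc
Scanning for consecutive runs:
  Group 1: 'e' x 1 (positions 0-0)
  Group 2: 'a' x 3 (positions 1-3)
  Group 3: 'c' x 2 (positions 4-5)
Total groups: 3

3


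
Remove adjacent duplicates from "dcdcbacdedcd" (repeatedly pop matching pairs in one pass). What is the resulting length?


Input: dcdcbacdedcd
Stack-based adjacent duplicate removal:
  Read 'd': push. Stack: d
  Read 'c': push. Stack: dc
  Read 'd': push. Stack: dcd
  Read 'c': push. Stack: dcdc
  Read 'b': push. Stack: dcdcb
  Read 'a': push. Stack: dcdcba
  Read 'c': push. Stack: dcdcbac
  Read 'd': push. Stack: dcdcbacd
  Read 'e': push. Stack: dcdcbacde
  Read 'd': push. Stack: dcdcbacded
  Read 'c': push. Stack: dcdcbacdedc
  Read 'd': push. Stack: dcdcbacdedcd
Final stack: "dcdcbacdedcd" (length 12)

12


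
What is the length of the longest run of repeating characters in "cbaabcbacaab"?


Input: "cbaabcbacaab"
Scanning for longest run:
  Position 1 ('b'): new char, reset run to 1
  Position 2 ('a'): new char, reset run to 1
  Position 3 ('a'): continues run of 'a', length=2
  Position 4 ('b'): new char, reset run to 1
  Position 5 ('c'): new char, reset run to 1
  Position 6 ('b'): new char, reset run to 1
  Position 7 ('a'): new char, reset run to 1
  Position 8 ('c'): new char, reset run to 1
  Position 9 ('a'): new char, reset run to 1
  Position 10 ('a'): continues run of 'a', length=2
  Position 11 ('b'): new char, reset run to 1
Longest run: 'a' with length 2

2


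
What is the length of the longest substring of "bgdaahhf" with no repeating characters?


Input: "bgdaahhf"
Sliding window (track last position of each char):
  Position 0 ('b'): window [0,0] length 1 -- new best
  Position 1 ('g'): window [0,1] length 2 -- new best
  Position 2 ('d'): window [0,2] length 3 -- new best
  Position 3 ('a'): window [0,3] length 4 -- new best
  Position 4 ('a'): repeat (last at 3), move window start to 4
  Position 4 ('a'): window [4,4] length 1
  Position 5 ('h'): window [4,5] length 2
  Position 6 ('h'): repeat (last at 5), move window start to 6
  Position 6 ('h'): window [6,6] length 1
  Position 7 ('f'): window [6,7] length 2
Longest substring with no repeats: "bgda" with length 4

4


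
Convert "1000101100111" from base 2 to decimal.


Input: "1000101100111" in base 2
Positional expansion:
  Digit '1' (value 1) x 2^12 = 4096
  Digit '0' (value 0) x 2^11 = 0
  Digit '0' (value 0) x 2^10 = 0
  Digit '0' (value 0) x 2^9 = 0
  Digit '1' (value 1) x 2^8 = 256
  Digit '0' (value 0) x 2^7 = 0
  Digit '1' (value 1) x 2^6 = 64
  Digit '1' (value 1) x 2^5 = 32
  Digit '0' (value 0) x 2^4 = 0
  Digit '0' (value 0) x 2^3 = 0
  Digit '1' (value 1) x 2^2 = 4
  Digit '1' (value 1) x 2^1 = 2
  Digit '1' (value 1) x 2^0 = 1
Sum = 4455

4455


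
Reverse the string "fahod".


Input: fahod
Reading characters right to left:
  Position 4: 'd'
  Position 3: 'o'
  Position 2: 'h'
  Position 1: 'a'
  Position 0: 'f'
Reversed: dohaf

dohaf


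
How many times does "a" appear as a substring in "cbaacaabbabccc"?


Searching for "a" in "cbaacaabbabccc"
Scanning each position:
  Position 0: "c" => no
  Position 1: "b" => no
  Position 2: "a" => MATCH
  Position 3: "a" => MATCH
  Position 4: "c" => no
  Position 5: "a" => MATCH
  Position 6: "a" => MATCH
  Position 7: "b" => no
  Position 8: "b" => no
  Position 9: "a" => MATCH
  Position 10: "b" => no
  Position 11: "c" => no
  Position 12: "c" => no
  Position 13: "c" => no
Total occurrences: 5

5


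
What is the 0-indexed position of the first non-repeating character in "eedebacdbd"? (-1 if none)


Input: eedebacdbd
Character frequencies:
  'a': 1
  'b': 2
  'c': 1
  'd': 3
  'e': 3
Scanning left to right for freq == 1:
  Position 0 ('e'): freq=3, skip
  Position 1 ('e'): freq=3, skip
  Position 2 ('d'): freq=3, skip
  Position 3 ('e'): freq=3, skip
  Position 4 ('b'): freq=2, skip
  Position 5 ('a'): unique! => answer = 5

5


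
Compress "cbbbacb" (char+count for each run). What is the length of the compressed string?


Input: cbbbacb
Runs:
  'c' x 1 => "c1"
  'b' x 3 => "b3"
  'a' x 1 => "a1"
  'c' x 1 => "c1"
  'b' x 1 => "b1"
Compressed: "c1b3a1c1b1"
Compressed length: 10

10


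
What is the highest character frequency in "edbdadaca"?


Input: edbdadaca
Character counts:
  'a': 3
  'b': 1
  'c': 1
  'd': 3
  'e': 1
Maximum frequency: 3

3


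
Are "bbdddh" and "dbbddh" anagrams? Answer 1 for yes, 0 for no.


Strings: "bbdddh", "dbbddh"
Sorted first:  bbdddh
Sorted second: bbdddh
Sorted forms match => anagrams

1


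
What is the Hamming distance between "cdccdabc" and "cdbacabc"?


Comparing "cdccdabc" and "cdbacabc" position by position:
  Position 0: 'c' vs 'c' => same
  Position 1: 'd' vs 'd' => same
  Position 2: 'c' vs 'b' => differ
  Position 3: 'c' vs 'a' => differ
  Position 4: 'd' vs 'c' => differ
  Position 5: 'a' vs 'a' => same
  Position 6: 'b' vs 'b' => same
  Position 7: 'c' vs 'c' => same
Total differences (Hamming distance): 3

3


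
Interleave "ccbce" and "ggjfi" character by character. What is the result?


Interleaving "ccbce" and "ggjfi":
  Position 0: 'c' from first, 'g' from second => "cg"
  Position 1: 'c' from first, 'g' from second => "cg"
  Position 2: 'b' from first, 'j' from second => "bj"
  Position 3: 'c' from first, 'f' from second => "cf"
  Position 4: 'e' from first, 'i' from second => "ei"
Result: cgcgbjcfei

cgcgbjcfei


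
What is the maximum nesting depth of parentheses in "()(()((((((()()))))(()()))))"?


Input: "()(()((((((()()))))(()()))))"
Tracking depth:
  Position 0 '(': depth becomes 1
  Position 1 ')': depth becomes 0
  Position 2 '(': depth becomes 1
  Position 3 '(': depth becomes 2
  Position 4 ')': depth becomes 1
  Position 5 '(': depth becomes 2
  Position 6 '(': depth becomes 3
  Position 7 '(': depth becomes 4
  Position 8 '(': depth becomes 5
  Position 9 '(': depth becomes 6
  Position 10 '(': depth becomes 7
  Position 11 '(': depth becomes 8
  Position 12 ')': depth becomes 7
  Position 13 '(': depth becomes 8
  Position 14 ')': depth becomes 7
  Position 15 ')': depth becomes 6
  Position 16 ')': depth becomes 5
  Position 17 ')': depth becomes 4
  Position 18 ')': depth becomes 3
  Position 19 '(': depth becomes 4
  Position 20 '(': depth becomes 5
  Position 21 ')': depth becomes 4
  Position 22 '(': depth becomes 5
  Position 23 ')': depth becomes 4
  Position 24 ')': depth becomes 3
  Position 25 ')': depth becomes 2
  Position 26 ')': depth becomes 1
  Position 27 ')': depth becomes 0
Maximum depth reached: 8

8


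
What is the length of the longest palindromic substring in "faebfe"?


Input: "faebfe"
Checking substrings for palindromes:
  No multi-char palindromic substrings found
Longest palindromic substring: "f" with length 1

1


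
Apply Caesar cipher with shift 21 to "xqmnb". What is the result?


Caesar cipher: shift "xqmnb" by 21
  'x' (pos 23) + 21 = pos 18 = 's'
  'q' (pos 16) + 21 = pos 11 = 'l'
  'm' (pos 12) + 21 = pos 7 = 'h'
  'n' (pos 13) + 21 = pos 8 = 'i'
  'b' (pos 1) + 21 = pos 22 = 'w'
Result: slhiw

slhiw


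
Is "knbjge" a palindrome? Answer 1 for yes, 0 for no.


Input: knbjge
Reversed: egjbnk
  Compare pos 0 ('k') with pos 5 ('e'): MISMATCH
  Compare pos 1 ('n') with pos 4 ('g'): MISMATCH
  Compare pos 2 ('b') with pos 3 ('j'): MISMATCH
Result: not a palindrome

0


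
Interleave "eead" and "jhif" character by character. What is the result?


Interleaving "eead" and "jhif":
  Position 0: 'e' from first, 'j' from second => "ej"
  Position 1: 'e' from first, 'h' from second => "eh"
  Position 2: 'a' from first, 'i' from second => "ai"
  Position 3: 'd' from first, 'f' from second => "df"
Result: ejehaidf

ejehaidf


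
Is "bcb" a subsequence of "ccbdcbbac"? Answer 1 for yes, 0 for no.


Check if "bcb" is a subsequence of "ccbdcbbac"
Greedy scan:
  Position 0 ('c'): no match needed
  Position 1 ('c'): no match needed
  Position 2 ('b'): matches sub[0] = 'b'
  Position 3 ('d'): no match needed
  Position 4 ('c'): matches sub[1] = 'c'
  Position 5 ('b'): matches sub[2] = 'b'
  Position 6 ('b'): no match needed
  Position 7 ('a'): no match needed
  Position 8 ('c'): no match needed
All 3 characters matched => is a subsequence

1
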